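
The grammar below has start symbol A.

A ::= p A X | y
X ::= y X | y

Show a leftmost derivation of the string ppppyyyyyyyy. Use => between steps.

A=>pAX=>ppAXX=>pppAXXX=>ppppAXXXX=>ppppyXXXX=>ppppyyXXXX=>ppppyyyXXX=>ppppyyyyXXX=>ppppyyyyyXXX=>ppppyyyyyyXX=>ppppyyyyyyyX=>ppppyyyyyyyy

A => pAX   [A ::= p A X]
pAX => ppAXX   [A ::= p A X]
ppAXX => pppAXXX   [A ::= p A X]
pppAXXX => ppppAXXXX   [A ::= p A X]
ppppAXXXX => ppppyXXXX   [A ::= y]
ppppyXXXX => ppppyyXXXX   [X ::= y X]
ppppyyXXXX => ppppyyyXXX   [X ::= y]
ppppyyyXXX => ppppyyyyXXX   [X ::= y X]
ppppyyyyXXX => ppppyyyyyXXX   [X ::= y X]
ppppyyyyyXXX => ppppyyyyyyXX   [X ::= y]
ppppyyyyyyXX => ppppyyyyyyyX   [X ::= y]
ppppyyyyyyyX => ppppyyyyyyyy   [X ::= y]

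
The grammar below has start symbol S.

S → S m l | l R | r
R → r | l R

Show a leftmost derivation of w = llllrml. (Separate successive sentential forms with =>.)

S => Sml   [S → S m l]
Sml => lRml   [S → l R]
lRml => llRml   [R → l R]
llRml => lllRml   [R → l R]
lllRml => llllRml   [R → l R]
llllRml => llllrml   [R → r]

S => Sml => lRml => llRml => lllRml => llllRml => llllrml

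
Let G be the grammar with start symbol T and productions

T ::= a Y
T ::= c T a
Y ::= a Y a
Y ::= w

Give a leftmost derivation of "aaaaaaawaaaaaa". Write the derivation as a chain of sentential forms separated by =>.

T=>aY=>aaYa=>aaaYaa=>aaaaYaaa=>aaaaaYaaaa=>aaaaaaYaaaaa=>aaaaaaaYaaaaaa=>aaaaaaawaaaaaa

T => aY   [T ::= a Y]
aY => aaYa   [Y ::= a Y a]
aaYa => aaaYaa   [Y ::= a Y a]
aaaYaa => aaaaYaaa   [Y ::= a Y a]
aaaaYaaa => aaaaaYaaaa   [Y ::= a Y a]
aaaaaYaaaa => aaaaaaYaaaaa   [Y ::= a Y a]
aaaaaaYaaaaa => aaaaaaaYaaaaaa   [Y ::= a Y a]
aaaaaaaYaaaaaa => aaaaaaawaaaaaa   [Y ::= w]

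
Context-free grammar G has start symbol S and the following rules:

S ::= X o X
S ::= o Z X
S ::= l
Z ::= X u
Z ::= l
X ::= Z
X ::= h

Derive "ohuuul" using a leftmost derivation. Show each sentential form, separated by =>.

S => oZX   [S ::= o Z X]
oZX => oXuX   [Z ::= X u]
oXuX => oZuX   [X ::= Z]
oZuX => oXuuX   [Z ::= X u]
oXuuX => oZuuX   [X ::= Z]
oZuuX => oXuuuX   [Z ::= X u]
oXuuuX => ohuuuX   [X ::= h]
ohuuuX => ohuuuZ   [X ::= Z]
ohuuuZ => ohuuul   [Z ::= l]

S=>oZX=>oXuX=>oZuX=>oXuuX=>oZuuX=>oXuuuX=>ohuuuX=>ohuuuZ=>ohuuul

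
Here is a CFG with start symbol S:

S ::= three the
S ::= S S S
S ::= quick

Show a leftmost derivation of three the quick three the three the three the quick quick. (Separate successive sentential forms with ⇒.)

S ⇒ S S S ⇒ three the S S ⇒ three the S S S S ⇒ three the S S S S S S ⇒ three the quick S S S S S ⇒ three the quick three the S S S S ⇒ three the quick three the three the S S S ⇒ three the quick three the three the three the S S ⇒ three the quick three the three the three the quick S ⇒ three the quick three the three the three the quick quick

S ⇒ S S S   [S ::= S S S]
S S S ⇒ three the S S   [S ::= three the]
three the S S ⇒ three the S S S S   [S ::= S S S]
three the S S S S ⇒ three the S S S S S S   [S ::= S S S]
three the S S S S S S ⇒ three the quick S S S S S   [S ::= quick]
three the quick S S S S S ⇒ three the quick three the S S S S   [S ::= three the]
three the quick three the S S S S ⇒ three the quick three the three the S S S   [S ::= three the]
three the quick three the three the S S S ⇒ three the quick three the three the three the S S   [S ::= three the]
three the quick three the three the three the S S ⇒ three the quick three the three the three the quick S   [S ::= quick]
three the quick three the three the three the quick S ⇒ three the quick three the three the three the quick quick   [S ::= quick]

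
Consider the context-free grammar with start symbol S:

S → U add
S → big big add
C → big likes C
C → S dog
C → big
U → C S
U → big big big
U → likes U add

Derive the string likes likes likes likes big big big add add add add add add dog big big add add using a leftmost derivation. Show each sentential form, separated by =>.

S => U add => C S add => S dog S add => U add dog S add => likes U add add dog S add => likes likes U add add add dog S add => likes likes likes U add add add add dog S add => likes likes likes likes U add add add add add dog S add => likes likes likes likes C S add add add add add dog S add => likes likes likes likes big S add add add add add dog S add => likes likes likes likes big big big add add add add add add dog S add => likes likes likes likes big big big add add add add add add dog big big add add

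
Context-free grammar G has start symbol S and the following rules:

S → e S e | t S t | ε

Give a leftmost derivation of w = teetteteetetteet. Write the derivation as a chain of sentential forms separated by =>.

S => tSt   [S → t S t]
tSt => teSet   [S → e S e]
teSet => teeSeet   [S → e S e]
teeSeet => teetSteet   [S → t S t]
teetSteet => teettStteet   [S → t S t]
teettStteet => teetteSetteet   [S → e S e]
teetteSetteet => teettetStetteet   [S → t S t]
teettetStetteet => teetteteSetetteet   [S → e S e]
teetteteSetetteet => teetteteetetteet   [S → ε]

S => tSt => teSet => teeSeet => teetSteet => teettStteet => teetteSetteet => teettetStetteet => teetteteSetetteet => teetteteetetteet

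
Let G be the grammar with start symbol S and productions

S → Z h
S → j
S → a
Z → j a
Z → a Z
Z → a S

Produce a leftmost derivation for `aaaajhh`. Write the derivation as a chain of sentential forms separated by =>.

S => Zh   [S → Z h]
Zh => aZh   [Z → a Z]
aZh => aaZh   [Z → a Z]
aaZh => aaaSh   [Z → a S]
aaaSh => aaaZhh   [S → Z h]
aaaZhh => aaaaShh   [Z → a S]
aaaaShh => aaaajhh   [S → j]

S => Zh => aZh => aaZh => aaaSh => aaaZhh => aaaaShh => aaaajhh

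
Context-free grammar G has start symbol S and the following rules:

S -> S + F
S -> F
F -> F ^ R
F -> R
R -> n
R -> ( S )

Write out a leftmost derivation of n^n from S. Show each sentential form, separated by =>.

S => F   [S -> F]
F => F^R   [F -> F ^ R]
F^R => R^R   [F -> R]
R^R => n^R   [R -> n]
n^R => n^n   [R -> n]

S=>F=>F^R=>R^R=>n^R=>n^n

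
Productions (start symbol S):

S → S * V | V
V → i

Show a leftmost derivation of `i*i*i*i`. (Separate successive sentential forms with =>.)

S => S*V   [S → S * V]
S*V => S*V*V   [S → S * V]
S*V*V => S*V*V*V   [S → S * V]
S*V*V*V => V*V*V*V   [S → V]
V*V*V*V => i*V*V*V   [V → i]
i*V*V*V => i*i*V*V   [V → i]
i*i*V*V => i*i*i*V   [V → i]
i*i*i*V => i*i*i*i   [V → i]

S=>S*V=>S*V*V=>S*V*V*V=>V*V*V*V=>i*V*V*V=>i*i*V*V=>i*i*i*V=>i*i*i*i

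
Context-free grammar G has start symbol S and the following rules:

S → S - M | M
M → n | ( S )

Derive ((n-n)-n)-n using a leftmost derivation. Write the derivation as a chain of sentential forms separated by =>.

S => S-M   [S → S - M]
S-M => M-M   [S → M]
M-M => (S)-M   [M → ( S )]
(S)-M => (S-M)-M   [S → S - M]
(S-M)-M => (M-M)-M   [S → M]
(M-M)-M => ((S)-M)-M   [M → ( S )]
((S)-M)-M => ((S-M)-M)-M   [S → S - M]
((S-M)-M)-M => ((M-M)-M)-M   [S → M]
((M-M)-M)-M => ((n-M)-M)-M   [M → n]
((n-M)-M)-M => ((n-n)-M)-M   [M → n]
((n-n)-M)-M => ((n-n)-n)-M   [M → n]
((n-n)-n)-M => ((n-n)-n)-n   [M → n]

S => S-M => M-M => (S)-M => (S-M)-M => (M-M)-M => ((S)-M)-M => ((S-M)-M)-M => ((M-M)-M)-M => ((n-M)-M)-M => ((n-n)-M)-M => ((n-n)-n)-M => ((n-n)-n)-n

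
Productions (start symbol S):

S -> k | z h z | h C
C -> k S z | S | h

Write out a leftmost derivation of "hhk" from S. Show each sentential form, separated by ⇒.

S⇒hC⇒hS⇒hhC⇒hhS⇒hhk

S ⇒ hC   [S -> h C]
hC ⇒ hS   [C -> S]
hS ⇒ hhC   [S -> h C]
hhC ⇒ hhS   [C -> S]
hhS ⇒ hhk   [S -> k]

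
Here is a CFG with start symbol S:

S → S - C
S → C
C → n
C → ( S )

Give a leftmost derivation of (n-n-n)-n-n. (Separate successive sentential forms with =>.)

S=>S-C=>S-C-C=>C-C-C=>(S)-C-C=>(S-C)-C-C=>(S-C-C)-C-C=>(C-C-C)-C-C=>(n-C-C)-C-C=>(n-n-C)-C-C=>(n-n-n)-C-C=>(n-n-n)-n-C=>(n-n-n)-n-n

S => S-C   [S → S - C]
S-C => S-C-C   [S → S - C]
S-C-C => C-C-C   [S → C]
C-C-C => (S)-C-C   [C → ( S )]
(S)-C-C => (S-C)-C-C   [S → S - C]
(S-C)-C-C => (S-C-C)-C-C   [S → S - C]
(S-C-C)-C-C => (C-C-C)-C-C   [S → C]
(C-C-C)-C-C => (n-C-C)-C-C   [C → n]
(n-C-C)-C-C => (n-n-C)-C-C   [C → n]
(n-n-C)-C-C => (n-n-n)-C-C   [C → n]
(n-n-n)-C-C => (n-n-n)-n-C   [C → n]
(n-n-n)-n-C => (n-n-n)-n-n   [C → n]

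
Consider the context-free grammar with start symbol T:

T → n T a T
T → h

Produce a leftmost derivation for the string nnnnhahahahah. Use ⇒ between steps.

T ⇒ nTaT ⇒ nnTaTaT ⇒ nnnTaTaTaT ⇒ nnnnTaTaTaTaT ⇒ nnnnhaTaTaTaT ⇒ nnnnhahaTaTaT ⇒ nnnnhahahaTaT ⇒ nnnnhahahahaT ⇒ nnnnhahahahah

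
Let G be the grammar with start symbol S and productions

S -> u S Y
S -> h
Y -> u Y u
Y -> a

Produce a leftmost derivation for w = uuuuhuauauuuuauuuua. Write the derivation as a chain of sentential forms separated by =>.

S=>uSY=>uuSYY=>uuuSYYY=>uuuuSYYYY=>uuuuhYYYY=>uuuuhuYuYYY=>uuuuhuauYYY=>uuuuhuauaYY=>uuuuhuauauYuY=>uuuuhuauauuYuuY=>uuuuhuauauuuYuuuY=>uuuuhuauauuuuYuuuuY=>uuuuhuauauuuuauuuuY=>uuuuhuauauuuuauuuua

S => uSY   [S -> u S Y]
uSY => uuSYY   [S -> u S Y]
uuSYY => uuuSYYY   [S -> u S Y]
uuuSYYY => uuuuSYYYY   [S -> u S Y]
uuuuSYYYY => uuuuhYYYY   [S -> h]
uuuuhYYYY => uuuuhuYuYYY   [Y -> u Y u]
uuuuhuYuYYY => uuuuhuauYYY   [Y -> a]
uuuuhuauYYY => uuuuhuauaYY   [Y -> a]
uuuuhuauaYY => uuuuhuauauYuY   [Y -> u Y u]
uuuuhuauauYuY => uuuuhuauauuYuuY   [Y -> u Y u]
uuuuhuauauuYuuY => uuuuhuauauuuYuuuY   [Y -> u Y u]
uuuuhuauauuuYuuuY => uuuuhuauauuuuYuuuuY   [Y -> u Y u]
uuuuhuauauuuuYuuuuY => uuuuhuauauuuuauuuuY   [Y -> a]
uuuuhuauauuuuauuuuY => uuuuhuauauuuuauuuua   [Y -> a]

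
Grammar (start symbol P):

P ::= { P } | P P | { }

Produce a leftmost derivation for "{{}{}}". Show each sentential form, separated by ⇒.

P⇒{P}⇒{PP}⇒{{}P}⇒{{}{}}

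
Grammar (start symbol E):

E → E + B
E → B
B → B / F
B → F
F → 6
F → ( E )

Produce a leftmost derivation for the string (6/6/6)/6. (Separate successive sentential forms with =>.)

E => B   [E → B]
B => B/F   [B → B / F]
B/F => F/F   [B → F]
F/F => (E)/F   [F → ( E )]
(E)/F => (B)/F   [E → B]
(B)/F => (B/F)/F   [B → B / F]
(B/F)/F => (B/F/F)/F   [B → B / F]
(B/F/F)/F => (F/F/F)/F   [B → F]
(F/F/F)/F => (6/F/F)/F   [F → 6]
(6/F/F)/F => (6/6/F)/F   [F → 6]
(6/6/F)/F => (6/6/6)/F   [F → 6]
(6/6/6)/F => (6/6/6)/6   [F → 6]

E => B => B/F => F/F => (E)/F => (B)/F => (B/F)/F => (B/F/F)/F => (F/F/F)/F => (6/F/F)/F => (6/6/F)/F => (6/6/6)/F => (6/6/6)/6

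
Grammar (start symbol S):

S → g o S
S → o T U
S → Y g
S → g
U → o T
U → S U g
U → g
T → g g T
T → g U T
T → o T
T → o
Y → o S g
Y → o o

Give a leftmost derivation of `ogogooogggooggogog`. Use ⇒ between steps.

S⇒oTU⇒ogUTU⇒ogSUgTU⇒ogYgUgTU⇒ogoSggUgTU⇒ogogoSggUgTU⇒ogogoYgggUgTU⇒ogogooogggUgTU⇒ogogooogggoTgTU⇒ogogooogggooTgTU⇒ogogooogggooggTgTU⇒ogogooogggooggogTU⇒ogogooogggooggogoU⇒ogogooogggooggogog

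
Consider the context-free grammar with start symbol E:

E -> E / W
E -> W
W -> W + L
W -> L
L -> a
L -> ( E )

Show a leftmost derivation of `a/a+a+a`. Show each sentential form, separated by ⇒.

E ⇒ E/W ⇒ W/W ⇒ L/W ⇒ a/W ⇒ a/W+L ⇒ a/W+L+L ⇒ a/L+L+L ⇒ a/a+L+L ⇒ a/a+a+L ⇒ a/a+a+a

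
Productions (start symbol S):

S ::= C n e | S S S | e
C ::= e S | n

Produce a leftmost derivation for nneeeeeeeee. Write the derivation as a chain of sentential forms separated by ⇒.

S⇒SSS⇒SSSSS⇒SSSSSSS⇒SSSSSSSSS⇒CneSSSSSSSS⇒nneSSSSSSSS⇒nneeSSSSSSS⇒nneeeSSSSSS⇒nneeeeSSSSS⇒nneeeeeSSSS⇒nneeeeeeSSS⇒nneeeeeeeSS⇒nneeeeeeeeS⇒nneeeeeeeee

S ⇒ SSS   [S ::= S S S]
SSS ⇒ SSSSS   [S ::= S S S]
SSSSS ⇒ SSSSSSS   [S ::= S S S]
SSSSSSS ⇒ SSSSSSSSS   [S ::= S S S]
SSSSSSSSS ⇒ CneSSSSSSSS   [S ::= C n e]
CneSSSSSSSS ⇒ nneSSSSSSSS   [C ::= n]
nneSSSSSSSS ⇒ nneeSSSSSSS   [S ::= e]
nneeSSSSSSS ⇒ nneeeSSSSSS   [S ::= e]
nneeeSSSSSS ⇒ nneeeeSSSSS   [S ::= e]
nneeeeSSSSS ⇒ nneeeeeSSSS   [S ::= e]
nneeeeeSSSS ⇒ nneeeeeeSSS   [S ::= e]
nneeeeeeSSS ⇒ nneeeeeeeSS   [S ::= e]
nneeeeeeeSS ⇒ nneeeeeeeeS   [S ::= e]
nneeeeeeeeS ⇒ nneeeeeeeee   [S ::= e]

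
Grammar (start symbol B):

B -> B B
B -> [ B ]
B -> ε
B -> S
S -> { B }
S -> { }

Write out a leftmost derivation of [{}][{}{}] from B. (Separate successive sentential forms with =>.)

B => BB   [B -> B B]
BB => [B]B   [B -> [ B ]]
[B]B => [S]B   [B -> S]
[S]B => [{}]B   [S -> { }]
[{}]B => [{}][B]   [B -> [ B ]]
[{}][B] => [{}][BB]   [B -> B B]
[{}][BB] => [{}][SB]   [B -> S]
[{}][SB] => [{}][{B}B]   [S -> { B }]
[{}][{B}B] => [{}][{}B]   [B -> ε]
[{}][{}B] => [{}][{}S]   [B -> S]
[{}][{}S] => [{}][{}{B}]   [S -> { B }]
[{}][{}{B}] => [{}][{}{}]   [B -> ε]

B => BB => [B]B => [S]B => [{}]B => [{}][B] => [{}][BB] => [{}][SB] => [{}][{B}B] => [{}][{}B] => [{}][{}S] => [{}][{}{B}] => [{}][{}{}]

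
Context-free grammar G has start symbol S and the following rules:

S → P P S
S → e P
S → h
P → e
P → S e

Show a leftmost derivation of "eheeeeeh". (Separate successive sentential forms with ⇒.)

S ⇒ PPS   [S → P P S]
PPS ⇒ ePS   [P → e]
ePS ⇒ eSeS   [P → S e]
eSeS ⇒ eheS   [S → h]
eheS ⇒ ehePPS   [S → P P S]
ehePPS ⇒ eheSePS   [P → S e]
eheSePS ⇒ eheePePS   [S → e P]
eheePePS ⇒ eheeeePS   [P → e]
eheeeePS ⇒ eheeeeeS   [P → e]
eheeeeeS ⇒ eheeeeeh   [S → h]

S⇒PPS⇒ePS⇒eSeS⇒eheS⇒ehePPS⇒eheSePS⇒eheePePS⇒eheeeePS⇒eheeeeeS⇒eheeeeeh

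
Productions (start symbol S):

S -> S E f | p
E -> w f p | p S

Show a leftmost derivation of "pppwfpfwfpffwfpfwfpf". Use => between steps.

S=>SEf=>SEfEf=>SEfEfEf=>pEfEfEf=>ppSfEfEf=>ppSEffEfEf=>ppSEfEffEfEf=>pppEfEffEfEf=>pppwfpfEffEfEf=>pppwfpfwfpffEfEf=>pppwfpfwfpffwfpfEf=>pppwfpfwfpffwfpfwfpf

S => SEf   [S -> S E f]
SEf => SEfEf   [S -> S E f]
SEfEf => SEfEfEf   [S -> S E f]
SEfEfEf => pEfEfEf   [S -> p]
pEfEfEf => ppSfEfEf   [E -> p S]
ppSfEfEf => ppSEffEfEf   [S -> S E f]
ppSEffEfEf => ppSEfEffEfEf   [S -> S E f]
ppSEfEffEfEf => pppEfEffEfEf   [S -> p]
pppEfEffEfEf => pppwfpfEffEfEf   [E -> w f p]
pppwfpfEffEfEf => pppwfpfwfpffEfEf   [E -> w f p]
pppwfpfwfpffEfEf => pppwfpfwfpffwfpfEf   [E -> w f p]
pppwfpfwfpffwfpfEf => pppwfpfwfpffwfpfwfpf   [E -> w f p]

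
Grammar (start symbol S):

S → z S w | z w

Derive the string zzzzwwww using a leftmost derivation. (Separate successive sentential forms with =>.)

S=>zSw=>zzSww=>zzzSwww=>zzzzwwww

S => zSw   [S → z S w]
zSw => zzSww   [S → z S w]
zzSww => zzzSwww   [S → z S w]
zzzSwww => zzzzwwww   [S → z w]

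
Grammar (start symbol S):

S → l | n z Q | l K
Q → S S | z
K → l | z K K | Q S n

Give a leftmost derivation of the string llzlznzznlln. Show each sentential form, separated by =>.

S => lK   [S → l K]
lK => lQSn   [K → Q S n]
lQSn => lSSSn   [Q → S S]
lSSSn => llKSSn   [S → l K]
llKSSn => llzKKSSn   [K → z K K]
llzKKSSn => llzlKSSn   [K → l]
llzlKSSn => llzlQSnSSn   [K → Q S n]
llzlQSnSSn => llzlzSnSSn   [Q → z]
llzlzSnSSn => llzlznzQnSSn   [S → n z Q]
llzlznzQnSSn => llzlznzznSSn   [Q → z]
llzlznzznSSn => llzlznzznlSn   [S → l]
llzlznzznlSn => llzlznzznlln   [S → l]

S => lK => lQSn => lSSSn => llKSSn => llzKKSSn => llzlKSSn => llzlQSnSSn => llzlzSnSSn => llzlznzQnSSn => llzlznzznSSn => llzlznzznlSn => llzlznzznlln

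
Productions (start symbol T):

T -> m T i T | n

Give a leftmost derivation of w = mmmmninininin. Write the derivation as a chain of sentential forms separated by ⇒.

T ⇒ mTiT ⇒ mmTiTiT ⇒ mmmTiTiTiT ⇒ mmmmTiTiTiTiT ⇒ mmmmniTiTiTiT ⇒ mmmmniniTiTiT ⇒ mmmmnininiTiT ⇒ mmmmninininiT ⇒ mmmmninininin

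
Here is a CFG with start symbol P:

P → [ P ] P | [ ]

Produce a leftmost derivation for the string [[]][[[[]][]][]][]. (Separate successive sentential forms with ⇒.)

P ⇒ [P]P   [P → [ P ] P]
[P]P ⇒ [[]]P   [P → [ ]]
[[]]P ⇒ [[]][P]P   [P → [ P ] P]
[[]][P]P ⇒ [[]][[P]P]P   [P → [ P ] P]
[[]][[P]P]P ⇒ [[]][[[P]P]P]P   [P → [ P ] P]
[[]][[[P]P]P]P ⇒ [[]][[[[]]P]P]P   [P → [ ]]
[[]][[[[]]P]P]P ⇒ [[]][[[[]][]]P]P   [P → [ ]]
[[]][[[[]][]]P]P ⇒ [[]][[[[]][]][]]P   [P → [ ]]
[[]][[[[]][]][]]P ⇒ [[]][[[[]][]][]][]   [P → [ ]]

P⇒[P]P⇒[[]]P⇒[[]][P]P⇒[[]][[P]P]P⇒[[]][[[P]P]P]P⇒[[]][[[[]]P]P]P⇒[[]][[[[]][]]P]P⇒[[]][[[[]][]][]]P⇒[[]][[[[]][]][]][]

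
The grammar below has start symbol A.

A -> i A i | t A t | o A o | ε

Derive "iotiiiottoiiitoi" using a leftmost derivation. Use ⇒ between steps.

A ⇒ iAi ⇒ ioAoi ⇒ iotAtoi ⇒ iotiAitoi ⇒ iotiiAiitoi ⇒ iotiiiAiiitoi ⇒ iotiiioAoiiitoi ⇒ iotiiiotAtoiiitoi ⇒ iotiiiottoiiitoi

A ⇒ iAi   [A -> i A i]
iAi ⇒ ioAoi   [A -> o A o]
ioAoi ⇒ iotAtoi   [A -> t A t]
iotAtoi ⇒ iotiAitoi   [A -> i A i]
iotiAitoi ⇒ iotiiAiitoi   [A -> i A i]
iotiiAiitoi ⇒ iotiiiAiiitoi   [A -> i A i]
iotiiiAiiitoi ⇒ iotiiioAoiiitoi   [A -> o A o]
iotiiioAoiiitoi ⇒ iotiiiotAtoiiitoi   [A -> t A t]
iotiiiotAtoiiitoi ⇒ iotiiiottoiiitoi   [A -> ε]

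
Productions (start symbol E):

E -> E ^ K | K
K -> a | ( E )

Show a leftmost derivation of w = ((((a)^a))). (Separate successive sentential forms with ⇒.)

E⇒K⇒(E)⇒(K)⇒((E))⇒((K))⇒(((E)))⇒(((E^K)))⇒(((K^K)))⇒((((E)^K)))⇒((((K)^K)))⇒((((a)^K)))⇒((((a)^a)))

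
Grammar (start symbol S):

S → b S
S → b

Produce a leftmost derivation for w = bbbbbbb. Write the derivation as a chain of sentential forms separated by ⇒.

S ⇒ bS ⇒ bbS ⇒ bbbS ⇒ bbbbS ⇒ bbbbbS ⇒ bbbbbbS ⇒ bbbbbbb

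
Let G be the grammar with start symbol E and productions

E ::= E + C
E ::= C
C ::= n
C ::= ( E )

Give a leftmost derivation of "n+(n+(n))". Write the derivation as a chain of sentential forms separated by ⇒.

E ⇒ E+C ⇒ C+C ⇒ n+C ⇒ n+(E) ⇒ n+(E+C) ⇒ n+(C+C) ⇒ n+(n+C) ⇒ n+(n+(E)) ⇒ n+(n+(C)) ⇒ n+(n+(n))

E ⇒ E+C   [E ::= E + C]
E+C ⇒ C+C   [E ::= C]
C+C ⇒ n+C   [C ::= n]
n+C ⇒ n+(E)   [C ::= ( E )]
n+(E) ⇒ n+(E+C)   [E ::= E + C]
n+(E+C) ⇒ n+(C+C)   [E ::= C]
n+(C+C) ⇒ n+(n+C)   [C ::= n]
n+(n+C) ⇒ n+(n+(E))   [C ::= ( E )]
n+(n+(E)) ⇒ n+(n+(C))   [E ::= C]
n+(n+(C)) ⇒ n+(n+(n))   [C ::= n]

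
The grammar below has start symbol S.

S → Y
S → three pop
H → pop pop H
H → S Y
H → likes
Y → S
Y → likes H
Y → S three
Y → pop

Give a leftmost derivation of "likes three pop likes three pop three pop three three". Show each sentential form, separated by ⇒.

S ⇒ Y ⇒ S three ⇒ Y three ⇒ likes H three ⇒ likes S Y three ⇒ likes three pop Y three ⇒ likes three pop S three three ⇒ likes three pop Y three three ⇒ likes three pop likes H three three ⇒ likes three pop likes S Y three three ⇒ likes three pop likes Y Y three three ⇒ likes three pop likes S three Y three three ⇒ likes three pop likes three pop three Y three three ⇒ likes three pop likes three pop three pop three three

S ⇒ Y   [S → Y]
Y ⇒ S three   [Y → S three]
S three ⇒ Y three   [S → Y]
Y three ⇒ likes H three   [Y → likes H]
likes H three ⇒ likes S Y three   [H → S Y]
likes S Y three ⇒ likes three pop Y three   [S → three pop]
likes three pop Y three ⇒ likes three pop S three three   [Y → S three]
likes three pop S three three ⇒ likes three pop Y three three   [S → Y]
likes three pop Y three three ⇒ likes three pop likes H three three   [Y → likes H]
likes three pop likes H three three ⇒ likes three pop likes S Y three three   [H → S Y]
likes three pop likes S Y three three ⇒ likes three pop likes Y Y three three   [S → Y]
likes three pop likes Y Y three three ⇒ likes three pop likes S three Y three three   [Y → S three]
likes three pop likes S three Y three three ⇒ likes three pop likes three pop three Y three three   [S → three pop]
likes three pop likes three pop three Y three three ⇒ likes three pop likes three pop three pop three three   [Y → pop]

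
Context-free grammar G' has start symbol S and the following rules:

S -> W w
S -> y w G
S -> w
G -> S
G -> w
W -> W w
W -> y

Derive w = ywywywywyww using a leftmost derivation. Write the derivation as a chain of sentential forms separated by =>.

S => ywG => ywS => ywywG => ywywS => ywywywG => ywywywS => ywywywywG => ywywywywS => ywywywywywG => ywywywywyww

S => ywG   [S -> y w G]
ywG => ywS   [G -> S]
ywS => ywywG   [S -> y w G]
ywywG => ywywS   [G -> S]
ywywS => ywywywG   [S -> y w G]
ywywywG => ywywywS   [G -> S]
ywywywS => ywywywywG   [S -> y w G]
ywywywywG => ywywywywS   [G -> S]
ywywywywS => ywywywywywG   [S -> y w G]
ywywywywywG => ywywywywyww   [G -> w]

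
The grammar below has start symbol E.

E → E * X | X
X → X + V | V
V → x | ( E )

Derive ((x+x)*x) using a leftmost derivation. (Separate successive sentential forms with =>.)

E => X => V => (E) => (E*X) => (X*X) => (V*X) => ((E)*X) => ((X)*X) => ((X+V)*X) => ((V+V)*X) => ((x+V)*X) => ((x+x)*X) => ((x+x)*V) => ((x+x)*x)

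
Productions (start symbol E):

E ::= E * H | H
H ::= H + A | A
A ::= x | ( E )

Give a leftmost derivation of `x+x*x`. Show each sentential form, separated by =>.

E => E*H   [E ::= E * H]
E*H => H*H   [E ::= H]
H*H => H+A*H   [H ::= H + A]
H+A*H => A+A*H   [H ::= A]
A+A*H => x+A*H   [A ::= x]
x+A*H => x+x*H   [A ::= x]
x+x*H => x+x*A   [H ::= A]
x+x*A => x+x*x   [A ::= x]

E=>E*H=>H*H=>H+A*H=>A+A*H=>x+A*H=>x+x*H=>x+x*A=>x+x*x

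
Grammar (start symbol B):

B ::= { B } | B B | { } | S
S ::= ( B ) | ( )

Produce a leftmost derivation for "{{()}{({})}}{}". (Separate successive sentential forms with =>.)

B => BB => {B}B => {BB}B => {{B}B}B => {{S}B}B => {{()}B}B => {{()}{B}}B => {{()}{S}}B => {{()}{(B)}}B => {{()}{({})}}B => {{()}{({})}}{}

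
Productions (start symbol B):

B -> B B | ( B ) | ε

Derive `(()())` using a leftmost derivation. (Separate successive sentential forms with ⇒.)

B ⇒ (B)   [B -> ( B )]
(B) ⇒ (BB)   [B -> B B]
(BB) ⇒ (BBB)   [B -> B B]
(BBB) ⇒ ((B)BB)   [B -> ( B )]
((B)BB) ⇒ (()BB)   [B -> ε]
(()BB) ⇒ (()BBB)   [B -> B B]
(()BBB) ⇒ (()(B)BB)   [B -> ( B )]
(()(B)BB) ⇒ (()()BB)   [B -> ε]
(()()BB) ⇒ (()()B)   [B -> ε]
(()()B) ⇒ (()())   [B -> ε]

B ⇒ (B) ⇒ (BB) ⇒ (BBB) ⇒ ((B)BB) ⇒ (()BB) ⇒ (()BBB) ⇒ (()(B)BB) ⇒ (()()BB) ⇒ (()()B) ⇒ (()())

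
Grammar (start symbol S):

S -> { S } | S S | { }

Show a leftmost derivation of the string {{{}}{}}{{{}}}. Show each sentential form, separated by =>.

S => SS => {S}S => {SS}S => {{S}S}S => {{{}}S}S => {{{}}{}}S => {{{}}{}}{S} => {{{}}{}}{{S}} => {{{}}{}}{{{}}}

S => SS   [S -> S S]
SS => {S}S   [S -> { S }]
{S}S => {SS}S   [S -> S S]
{SS}S => {{S}S}S   [S -> { S }]
{{S}S}S => {{{}}S}S   [S -> { }]
{{{}}S}S => {{{}}{}}S   [S -> { }]
{{{}}{}}S => {{{}}{}}{S}   [S -> { S }]
{{{}}{}}{S} => {{{}}{}}{{S}}   [S -> { S }]
{{{}}{}}{{S}} => {{{}}{}}{{{}}}   [S -> { }]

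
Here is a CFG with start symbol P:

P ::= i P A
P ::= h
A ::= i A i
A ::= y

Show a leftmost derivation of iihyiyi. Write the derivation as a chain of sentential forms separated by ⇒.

P ⇒ iPA   [P ::= i P A]
iPA ⇒ iiPAA   [P ::= i P A]
iiPAA ⇒ iihAA   [P ::= h]
iihAA ⇒ iihyA   [A ::= y]
iihyA ⇒ iihyiAi   [A ::= i A i]
iihyiAi ⇒ iihyiyi   [A ::= y]

P ⇒ iPA ⇒ iiPAA ⇒ iihAA ⇒ iihyA ⇒ iihyiAi ⇒ iihyiyi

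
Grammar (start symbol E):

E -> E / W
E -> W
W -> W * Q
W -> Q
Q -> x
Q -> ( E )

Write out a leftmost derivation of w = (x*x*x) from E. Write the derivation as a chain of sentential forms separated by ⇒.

E ⇒ W   [E -> W]
W ⇒ Q   [W -> Q]
Q ⇒ (E)   [Q -> ( E )]
(E) ⇒ (W)   [E -> W]
(W) ⇒ (W*Q)   [W -> W * Q]
(W*Q) ⇒ (W*Q*Q)   [W -> W * Q]
(W*Q*Q) ⇒ (Q*Q*Q)   [W -> Q]
(Q*Q*Q) ⇒ (x*Q*Q)   [Q -> x]
(x*Q*Q) ⇒ (x*x*Q)   [Q -> x]
(x*x*Q) ⇒ (x*x*x)   [Q -> x]

E⇒W⇒Q⇒(E)⇒(W)⇒(W*Q)⇒(W*Q*Q)⇒(Q*Q*Q)⇒(x*Q*Q)⇒(x*x*Q)⇒(x*x*x)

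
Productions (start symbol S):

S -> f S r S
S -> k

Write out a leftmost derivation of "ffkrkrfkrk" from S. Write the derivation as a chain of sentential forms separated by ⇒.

S⇒fSrS⇒ffSrSrS⇒ffkrSrS⇒ffkrkrS⇒ffkrkrfSrS⇒ffkrkrfkrS⇒ffkrkrfkrk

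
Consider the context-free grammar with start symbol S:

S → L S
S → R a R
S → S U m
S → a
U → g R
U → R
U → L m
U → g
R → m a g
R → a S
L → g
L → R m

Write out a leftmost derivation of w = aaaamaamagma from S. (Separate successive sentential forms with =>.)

S=>LS=>RmS=>aSmS=>aRaRmS=>aaSaRmS=>aaLSaRmS=>aaRmSaRmS=>aaaSmSaRmS=>aaaamSaRmS=>aaaamaaRmS=>aaaamaamagmS=>aaaamaamagma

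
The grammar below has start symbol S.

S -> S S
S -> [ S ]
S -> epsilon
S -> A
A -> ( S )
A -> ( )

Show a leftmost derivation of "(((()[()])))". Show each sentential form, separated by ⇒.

S ⇒ A ⇒ (S) ⇒ (A) ⇒ ((S)) ⇒ ((A)) ⇒ (((S))) ⇒ (((SS))) ⇒ (((AS))) ⇒ (((()S))) ⇒ (((()SS))) ⇒ (((()[S]S))) ⇒ (((()[A]S))) ⇒ (((()[()]S))) ⇒ (((()[()])))

S ⇒ A   [S -> A]
A ⇒ (S)   [A -> ( S )]
(S) ⇒ (A)   [S -> A]
(A) ⇒ ((S))   [A -> ( S )]
((S)) ⇒ ((A))   [S -> A]
((A)) ⇒ (((S)))   [A -> ( S )]
(((S))) ⇒ (((SS)))   [S -> S S]
(((SS))) ⇒ (((AS)))   [S -> A]
(((AS))) ⇒ (((()S)))   [A -> ( )]
(((()S))) ⇒ (((()SS)))   [S -> S S]
(((()SS))) ⇒ (((()[S]S)))   [S -> [ S ]]
(((()[S]S))) ⇒ (((()[A]S)))   [S -> A]
(((()[A]S))) ⇒ (((()[()]S)))   [A -> ( )]
(((()[()]S))) ⇒ (((()[()])))   [S -> epsilon]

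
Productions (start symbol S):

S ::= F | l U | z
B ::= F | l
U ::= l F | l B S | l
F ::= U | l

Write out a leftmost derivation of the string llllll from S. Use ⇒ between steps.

S ⇒ lU   [S ::= l U]
lU ⇒ llF   [U ::= l F]
llF ⇒ llU   [F ::= U]
llU ⇒ lllF   [U ::= l F]
lllF ⇒ lllU   [F ::= U]
lllU ⇒ llllF   [U ::= l F]
llllF ⇒ llllU   [F ::= U]
llllU ⇒ lllllF   [U ::= l F]
lllllF ⇒ lllllU   [F ::= U]
lllllU ⇒ llllll   [U ::= l]

S ⇒ lU ⇒ llF ⇒ llU ⇒ lllF ⇒ lllU ⇒ llllF ⇒ llllU ⇒ lllllF ⇒ lllllU ⇒ llllll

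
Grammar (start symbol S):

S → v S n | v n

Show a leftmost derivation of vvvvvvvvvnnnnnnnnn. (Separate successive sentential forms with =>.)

S => vSn => vvSnn => vvvSnnn => vvvvSnnnn => vvvvvSnnnnn => vvvvvvSnnnnnn => vvvvvvvSnnnnnnn => vvvvvvvvSnnnnnnnn => vvvvvvvvvnnnnnnnnn

S => vSn   [S → v S n]
vSn => vvSnn   [S → v S n]
vvSnn => vvvSnnn   [S → v S n]
vvvSnnn => vvvvSnnnn   [S → v S n]
vvvvSnnnn => vvvvvSnnnnn   [S → v S n]
vvvvvSnnnnn => vvvvvvSnnnnnn   [S → v S n]
vvvvvvSnnnnnn => vvvvvvvSnnnnnnn   [S → v S n]
vvvvvvvSnnnnnnn => vvvvvvvvSnnnnnnnn   [S → v S n]
vvvvvvvvSnnnnnnnn => vvvvvvvvvnnnnnnnnn   [S → v n]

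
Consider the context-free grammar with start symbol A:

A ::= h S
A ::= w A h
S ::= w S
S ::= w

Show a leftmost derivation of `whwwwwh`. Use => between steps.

A => wAh   [A ::= w A h]
wAh => whSh   [A ::= h S]
whSh => whwSh   [S ::= w S]
whwSh => whwwSh   [S ::= w S]
whwwSh => whwwwSh   [S ::= w S]
whwwwSh => whwwwwh   [S ::= w]

A => wAh => whSh => whwSh => whwwSh => whwwwSh => whwwwwh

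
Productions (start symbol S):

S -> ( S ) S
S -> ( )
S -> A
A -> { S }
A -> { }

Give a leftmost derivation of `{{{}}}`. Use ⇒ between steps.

S ⇒ A ⇒ {S} ⇒ {A} ⇒ {{S}} ⇒ {{A}} ⇒ {{{}}}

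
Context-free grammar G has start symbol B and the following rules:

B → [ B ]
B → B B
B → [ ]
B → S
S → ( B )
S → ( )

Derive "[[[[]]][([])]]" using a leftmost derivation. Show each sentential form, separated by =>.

B => [B] => [BB] => [[B]B] => [[[B]]B] => [[[[]]]B] => [[[[]]][B]] => [[[[]]][S]] => [[[[]]][(B)]] => [[[[]]][([])]]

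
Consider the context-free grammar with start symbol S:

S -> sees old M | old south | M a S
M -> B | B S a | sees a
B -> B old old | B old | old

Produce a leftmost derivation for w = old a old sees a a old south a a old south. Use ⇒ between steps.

S ⇒ M a S ⇒ B a S ⇒ old a S ⇒ old a M a S ⇒ old a B S a a S ⇒ old a old S a a S ⇒ old a old M a S a a S ⇒ old a old sees a a S a a S ⇒ old a old sees a a old south a a S ⇒ old a old sees a a old south a a old south

S ⇒ M a S   [S -> M a S]
M a S ⇒ B a S   [M -> B]
B a S ⇒ old a S   [B -> old]
old a S ⇒ old a M a S   [S -> M a S]
old a M a S ⇒ old a B S a a S   [M -> B S a]
old a B S a a S ⇒ old a old S a a S   [B -> old]
old a old S a a S ⇒ old a old M a S a a S   [S -> M a S]
old a old M a S a a S ⇒ old a old sees a a S a a S   [M -> sees a]
old a old sees a a S a a S ⇒ old a old sees a a old south a a S   [S -> old south]
old a old sees a a old south a a S ⇒ old a old sees a a old south a a old south   [S -> old south]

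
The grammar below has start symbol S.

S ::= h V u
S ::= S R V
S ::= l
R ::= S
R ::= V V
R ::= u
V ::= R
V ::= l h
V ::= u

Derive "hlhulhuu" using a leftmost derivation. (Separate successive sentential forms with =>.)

S => SRV => hVuRV => hlhuRV => hlhuVVV => hlhulhVV => hlhulhRV => hlhulhuV => hlhulhuu

S => SRV   [S ::= S R V]
SRV => hVuRV   [S ::= h V u]
hVuRV => hlhuRV   [V ::= l h]
hlhuRV => hlhuVVV   [R ::= V V]
hlhuVVV => hlhulhVV   [V ::= l h]
hlhulhVV => hlhulhRV   [V ::= R]
hlhulhRV => hlhulhuV   [R ::= u]
hlhulhuV => hlhulhuu   [V ::= u]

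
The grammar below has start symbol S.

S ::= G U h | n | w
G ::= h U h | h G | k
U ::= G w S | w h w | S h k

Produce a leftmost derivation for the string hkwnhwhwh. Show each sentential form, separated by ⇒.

S ⇒ GUh   [S ::= G U h]
GUh ⇒ hUhUh   [G ::= h U h]
hUhUh ⇒ hGwShUh   [U ::= G w S]
hGwShUh ⇒ hkwShUh   [G ::= k]
hkwShUh ⇒ hkwnhUh   [S ::= n]
hkwnhUh ⇒ hkwnhwhwh   [U ::= w h w]

S ⇒ GUh ⇒ hUhUh ⇒ hGwShUh ⇒ hkwShUh ⇒ hkwnhUh ⇒ hkwnhwhwh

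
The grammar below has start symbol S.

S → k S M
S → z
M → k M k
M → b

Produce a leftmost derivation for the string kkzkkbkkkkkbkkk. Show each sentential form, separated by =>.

S => kSM => kkSMM => kkzMM => kkzkMkM => kkzkkMkkM => kkzkkbkkM => kkzkkbkkkMk => kkzkkbkkkkMkk => kkzkkbkkkkkMkkk => kkzkkbkkkkkbkkk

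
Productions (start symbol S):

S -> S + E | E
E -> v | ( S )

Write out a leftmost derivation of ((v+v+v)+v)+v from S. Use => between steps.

S => S+E => E+E => (S)+E => (S+E)+E => (E+E)+E => ((S)+E)+E => ((S+E)+E)+E => ((S+E+E)+E)+E => ((E+E+E)+E)+E => ((v+E+E)+E)+E => ((v+v+E)+E)+E => ((v+v+v)+E)+E => ((v+v+v)+v)+E => ((v+v+v)+v)+v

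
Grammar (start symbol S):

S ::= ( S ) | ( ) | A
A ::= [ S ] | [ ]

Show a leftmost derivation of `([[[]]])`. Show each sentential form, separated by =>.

S => (S)   [S ::= ( S )]
(S) => (A)   [S ::= A]
(A) => ([S])   [A ::= [ S ]]
([S]) => ([A])   [S ::= A]
([A]) => ([[S]])   [A ::= [ S ]]
([[S]]) => ([[A]])   [S ::= A]
([[A]]) => ([[[]]])   [A ::= [ ]]

S => (S) => (A) => ([S]) => ([A]) => ([[S]]) => ([[A]]) => ([[[]]])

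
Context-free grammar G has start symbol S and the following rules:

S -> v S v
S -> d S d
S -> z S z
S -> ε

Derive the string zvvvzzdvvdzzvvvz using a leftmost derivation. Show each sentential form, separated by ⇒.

S ⇒ zSz ⇒ zvSvz ⇒ zvvSvvz ⇒ zvvvSvvvz ⇒ zvvvzSzvvvz ⇒ zvvvzzSzzvvvz ⇒ zvvvzzdSdzzvvvz ⇒ zvvvzzdvSvdzzvvvz ⇒ zvvvzzdvvdzzvvvz

S ⇒ zSz   [S -> z S z]
zSz ⇒ zvSvz   [S -> v S v]
zvSvz ⇒ zvvSvvz   [S -> v S v]
zvvSvvz ⇒ zvvvSvvvz   [S -> v S v]
zvvvSvvvz ⇒ zvvvzSzvvvz   [S -> z S z]
zvvvzSzvvvz ⇒ zvvvzzSzzvvvz   [S -> z S z]
zvvvzzSzzvvvz ⇒ zvvvzzdSdzzvvvz   [S -> d S d]
zvvvzzdSdzzvvvz ⇒ zvvvzzdvSvdzzvvvz   [S -> v S v]
zvvvzzdvSvdzzvvvz ⇒ zvvvzzdvvdzzvvvz   [S -> ε]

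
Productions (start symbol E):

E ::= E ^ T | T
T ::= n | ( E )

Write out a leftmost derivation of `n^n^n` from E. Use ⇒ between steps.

E⇒E^T⇒E^T^T⇒T^T^T⇒n^T^T⇒n^n^T⇒n^n^n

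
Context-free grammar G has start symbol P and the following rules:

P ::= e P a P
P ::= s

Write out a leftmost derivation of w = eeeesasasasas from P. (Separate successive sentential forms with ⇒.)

P ⇒ ePaP ⇒ eePaPaP ⇒ eeePaPaPaP ⇒ eeeePaPaPaPaP ⇒ eeeesaPaPaPaP ⇒ eeeesasaPaPaP ⇒ eeeesasasaPaP ⇒ eeeesasasasaP ⇒ eeeesasasasas

P ⇒ ePaP   [P ::= e P a P]
ePaP ⇒ eePaPaP   [P ::= e P a P]
eePaPaP ⇒ eeePaPaPaP   [P ::= e P a P]
eeePaPaPaP ⇒ eeeePaPaPaPaP   [P ::= e P a P]
eeeePaPaPaPaP ⇒ eeeesaPaPaPaP   [P ::= s]
eeeesaPaPaPaP ⇒ eeeesasaPaPaP   [P ::= s]
eeeesasaPaPaP ⇒ eeeesasasaPaP   [P ::= s]
eeeesasasaPaP ⇒ eeeesasasasaP   [P ::= s]
eeeesasasasaP ⇒ eeeesasasasas   [P ::= s]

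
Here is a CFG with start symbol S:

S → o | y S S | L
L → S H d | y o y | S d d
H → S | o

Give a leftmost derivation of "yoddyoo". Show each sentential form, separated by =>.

S => ySS   [S → y S S]
ySS => yLS   [S → L]
yLS => ySddS   [L → S d d]
ySddS => yoddS   [S → o]
yoddS => yoddySS   [S → y S S]
yoddySS => yoddyoS   [S → o]
yoddyoS => yoddyoo   [S → o]

S=>ySS=>yLS=>ySddS=>yoddS=>yoddySS=>yoddyoS=>yoddyoo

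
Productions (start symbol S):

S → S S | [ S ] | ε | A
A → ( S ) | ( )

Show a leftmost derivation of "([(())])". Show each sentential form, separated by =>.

S => A => (S) => ([S]) => ([A]) => ([(S)]) => ([(SS)]) => ([(AS)]) => ([((S)S)]) => ([(()S)]) => ([(())])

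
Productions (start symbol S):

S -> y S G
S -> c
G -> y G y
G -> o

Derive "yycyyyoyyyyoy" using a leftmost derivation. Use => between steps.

S=>ySG=>yySGG=>yycGG=>yycyGyG=>yycyyGyyG=>yycyyyGyyyG=>yycyyyoyyyG=>yycyyyoyyyyGy=>yycyyyoyyyyoy

S => ySG   [S -> y S G]
ySG => yySGG   [S -> y S G]
yySGG => yycGG   [S -> c]
yycGG => yycyGyG   [G -> y G y]
yycyGyG => yycyyGyyG   [G -> y G y]
yycyyGyyG => yycyyyGyyyG   [G -> y G y]
yycyyyGyyyG => yycyyyoyyyG   [G -> o]
yycyyyoyyyG => yycyyyoyyyyGy   [G -> y G y]
yycyyyoyyyyGy => yycyyyoyyyyoy   [G -> o]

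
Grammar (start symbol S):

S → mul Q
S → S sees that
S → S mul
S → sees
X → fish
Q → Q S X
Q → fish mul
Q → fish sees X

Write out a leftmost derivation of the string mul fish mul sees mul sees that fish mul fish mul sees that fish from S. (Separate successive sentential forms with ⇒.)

S ⇒ mul Q ⇒ mul Q S X ⇒ mul Q S X S X ⇒ mul fish mul S X S X ⇒ mul fish mul S sees that X S X ⇒ mul fish mul S mul sees that X S X ⇒ mul fish mul sees mul sees that X S X ⇒ mul fish mul sees mul sees that fish S X ⇒ mul fish mul sees mul sees that fish S sees that X ⇒ mul fish mul sees mul sees that fish mul Q sees that X ⇒ mul fish mul sees mul sees that fish mul fish mul sees that X ⇒ mul fish mul sees mul sees that fish mul fish mul sees that fish

S ⇒ mul Q   [S → mul Q]
mul Q ⇒ mul Q S X   [Q → Q S X]
mul Q S X ⇒ mul Q S X S X   [Q → Q S X]
mul Q S X S X ⇒ mul fish mul S X S X   [Q → fish mul]
mul fish mul S X S X ⇒ mul fish mul S sees that X S X   [S → S sees that]
mul fish mul S sees that X S X ⇒ mul fish mul S mul sees that X S X   [S → S mul]
mul fish mul S mul sees that X S X ⇒ mul fish mul sees mul sees that X S X   [S → sees]
mul fish mul sees mul sees that X S X ⇒ mul fish mul sees mul sees that fish S X   [X → fish]
mul fish mul sees mul sees that fish S X ⇒ mul fish mul sees mul sees that fish S sees that X   [S → S sees that]
mul fish mul sees mul sees that fish S sees that X ⇒ mul fish mul sees mul sees that fish mul Q sees that X   [S → mul Q]
mul fish mul sees mul sees that fish mul Q sees that X ⇒ mul fish mul sees mul sees that fish mul fish mul sees that X   [Q → fish mul]
mul fish mul sees mul sees that fish mul fish mul sees that X ⇒ mul fish mul sees mul sees that fish mul fish mul sees that fish   [X → fish]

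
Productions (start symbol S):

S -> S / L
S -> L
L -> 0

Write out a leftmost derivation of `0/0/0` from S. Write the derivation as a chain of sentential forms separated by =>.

S => S/L   [S -> S / L]
S/L => S/L/L   [S -> S / L]
S/L/L => L/L/L   [S -> L]
L/L/L => 0/L/L   [L -> 0]
0/L/L => 0/0/L   [L -> 0]
0/0/L => 0/0/0   [L -> 0]

S=>S/L=>S/L/L=>L/L/L=>0/L/L=>0/0/L=>0/0/0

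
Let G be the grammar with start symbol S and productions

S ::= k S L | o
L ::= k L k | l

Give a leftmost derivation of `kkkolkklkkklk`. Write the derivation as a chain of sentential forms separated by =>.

S => kSL => kkSLL => kkkSLLL => kkkoLLL => kkkolLL => kkkolkLkL => kkkolkkLkkL => kkkolkklkkL => kkkolkklkkkLk => kkkolkklkkklk

S => kSL   [S ::= k S L]
kSL => kkSLL   [S ::= k S L]
kkSLL => kkkSLLL   [S ::= k S L]
kkkSLLL => kkkoLLL   [S ::= o]
kkkoLLL => kkkolLL   [L ::= l]
kkkolLL => kkkolkLkL   [L ::= k L k]
kkkolkLkL => kkkolkkLkkL   [L ::= k L k]
kkkolkkLkkL => kkkolkklkkL   [L ::= l]
kkkolkklkkL => kkkolkklkkkLk   [L ::= k L k]
kkkolkklkkkLk => kkkolkklkkklk   [L ::= l]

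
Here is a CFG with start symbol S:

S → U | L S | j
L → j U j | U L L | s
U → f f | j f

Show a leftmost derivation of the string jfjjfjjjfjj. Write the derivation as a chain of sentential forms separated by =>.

S => LS   [S → L S]
LS => ULLS   [L → U L L]
ULLS => jfLLS   [U → j f]
jfLLS => jfjUjLS   [L → j U j]
jfjUjLS => jfjjfjLS   [U → j f]
jfjjfjLS => jfjjfjjUjS   [L → j U j]
jfjjfjjUjS => jfjjfjjjfjS   [U → j f]
jfjjfjjjfjS => jfjjfjjjfjj   [S → j]

S => LS => ULLS => jfLLS => jfjUjLS => jfjjfjLS => jfjjfjjUjS => jfjjfjjjfjS => jfjjfjjjfjj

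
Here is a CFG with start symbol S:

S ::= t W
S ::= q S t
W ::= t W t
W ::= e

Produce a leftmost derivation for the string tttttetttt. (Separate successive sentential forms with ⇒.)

S⇒tW⇒ttWt⇒tttWtt⇒ttttWttt⇒tttttWtttt⇒tttttetttt

S ⇒ tW   [S ::= t W]
tW ⇒ ttWt   [W ::= t W t]
ttWt ⇒ tttWtt   [W ::= t W t]
tttWtt ⇒ ttttWttt   [W ::= t W t]
ttttWttt ⇒ tttttWtttt   [W ::= t W t]
tttttWtttt ⇒ tttttetttt   [W ::= e]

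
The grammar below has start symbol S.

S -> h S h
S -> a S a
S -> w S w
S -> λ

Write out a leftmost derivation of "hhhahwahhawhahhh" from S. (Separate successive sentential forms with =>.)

S=>hSh=>hhShh=>hhhShhh=>hhhaSahhh=>hhhahShahhh=>hhhahwSwhahhh=>hhhahwaSawhahhh=>hhhahwahShawhahhh=>hhhahwahhawhahhh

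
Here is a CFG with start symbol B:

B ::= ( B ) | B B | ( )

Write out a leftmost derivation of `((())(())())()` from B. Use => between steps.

B => BB => (B)B => (BB)B => ((B)B)B => ((())B)B => ((())BB)B => ((())(B)B)B => ((())(())B)B => ((())(())())B => ((())(())())()

B => BB   [B ::= B B]
BB => (B)B   [B ::= ( B )]
(B)B => (BB)B   [B ::= B B]
(BB)B => ((B)B)B   [B ::= ( B )]
((B)B)B => ((())B)B   [B ::= ( )]
((())B)B => ((())BB)B   [B ::= B B]
((())BB)B => ((())(B)B)B   [B ::= ( B )]
((())(B)B)B => ((())(())B)B   [B ::= ( )]
((())(())B)B => ((())(())())B   [B ::= ( )]
((())(())())B => ((())(())())()   [B ::= ( )]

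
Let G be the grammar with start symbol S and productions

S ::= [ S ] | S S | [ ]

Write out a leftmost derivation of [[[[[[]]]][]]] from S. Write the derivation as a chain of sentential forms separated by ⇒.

S ⇒ [S] ⇒ [[S]] ⇒ [[SS]] ⇒ [[[S]S]] ⇒ [[[[S]]S]] ⇒ [[[[[S]]]S]] ⇒ [[[[[[]]]]S]] ⇒ [[[[[[]]]][]]]

S ⇒ [S]   [S ::= [ S ]]
[S] ⇒ [[S]]   [S ::= [ S ]]
[[S]] ⇒ [[SS]]   [S ::= S S]
[[SS]] ⇒ [[[S]S]]   [S ::= [ S ]]
[[[S]S]] ⇒ [[[[S]]S]]   [S ::= [ S ]]
[[[[S]]S]] ⇒ [[[[[S]]]S]]   [S ::= [ S ]]
[[[[[S]]]S]] ⇒ [[[[[[]]]]S]]   [S ::= [ ]]
[[[[[[]]]]S]] ⇒ [[[[[[]]]][]]]   [S ::= [ ]]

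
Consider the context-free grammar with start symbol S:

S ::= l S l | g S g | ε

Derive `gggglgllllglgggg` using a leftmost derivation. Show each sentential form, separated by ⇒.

S⇒gSg⇒ggSgg⇒gggSggg⇒ggggSgggg⇒gggglSlgggg⇒gggglgSglgggg⇒gggglglSlglgggg⇒gggglgllSllglgggg⇒gggglgllllglgggg

S ⇒ gSg   [S ::= g S g]
gSg ⇒ ggSgg   [S ::= g S g]
ggSgg ⇒ gggSggg   [S ::= g S g]
gggSggg ⇒ ggggSgggg   [S ::= g S g]
ggggSgggg ⇒ gggglSlgggg   [S ::= l S l]
gggglSlgggg ⇒ gggglgSglgggg   [S ::= g S g]
gggglgSglgggg ⇒ gggglglSlglgggg   [S ::= l S l]
gggglglSlglgggg ⇒ gggglgllSllglgggg   [S ::= l S l]
gggglgllSllglgggg ⇒ gggglgllllglgggg   [S ::= ε]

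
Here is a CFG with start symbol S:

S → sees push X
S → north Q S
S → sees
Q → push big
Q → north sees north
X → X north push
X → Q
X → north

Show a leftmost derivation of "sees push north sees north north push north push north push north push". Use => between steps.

S => sees push X   [S → sees push X]
sees push X => sees push X north push   [X → X north push]
sees push X north push => sees push X north push north push   [X → X north push]
sees push X north push north push => sees push X north push north push north push   [X → X north push]
sees push X north push north push north push => sees push X north push north push north push north push   [X → X north push]
sees push X north push north push north push north push => sees push Q north push north push north push north push   [X → Q]
sees push Q north push north push north push north push => sees push north sees north north push north push north push north push   [Q → north sees north]

S => sees push X => sees push X north push => sees push X north push north push => sees push X north push north push north push => sees push X north push north push north push north push => sees push Q north push north push north push north push => sees push north sees north north push north push north push north push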